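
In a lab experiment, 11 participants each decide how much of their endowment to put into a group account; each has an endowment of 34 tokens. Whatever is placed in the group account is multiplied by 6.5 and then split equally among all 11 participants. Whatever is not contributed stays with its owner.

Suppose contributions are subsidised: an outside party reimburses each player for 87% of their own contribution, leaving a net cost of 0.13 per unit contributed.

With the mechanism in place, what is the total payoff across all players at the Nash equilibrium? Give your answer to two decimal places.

2756.38 tokens

The effective private return per unit is now (6.5/11) / 0.13 = 4.5455 > 1, so every player's dominant strategy flips to full contribution.
So the Nash equilibrium is full contribution by all 11; the group earns 11 × (34 × 0.87 + 6.5 × 34) = 2756.38.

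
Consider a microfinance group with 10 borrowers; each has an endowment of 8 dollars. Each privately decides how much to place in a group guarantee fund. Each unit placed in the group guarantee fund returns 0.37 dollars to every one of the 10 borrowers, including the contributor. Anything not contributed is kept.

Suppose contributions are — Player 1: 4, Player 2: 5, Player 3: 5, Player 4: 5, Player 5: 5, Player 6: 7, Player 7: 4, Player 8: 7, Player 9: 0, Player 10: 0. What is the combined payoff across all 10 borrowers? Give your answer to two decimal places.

Total contributed: 4 + 5 + 5 + 5 + 5 + 7 + 4 + 7 + 0 + 0 = 42; total kept: 10 × 8 − 42 = 38.
The group guarantee fund pays out 0.37 × 10 × 42 = 155.40 in aggregate.
Group total = 38 + 155.40 = 193.40.

193.40 dollars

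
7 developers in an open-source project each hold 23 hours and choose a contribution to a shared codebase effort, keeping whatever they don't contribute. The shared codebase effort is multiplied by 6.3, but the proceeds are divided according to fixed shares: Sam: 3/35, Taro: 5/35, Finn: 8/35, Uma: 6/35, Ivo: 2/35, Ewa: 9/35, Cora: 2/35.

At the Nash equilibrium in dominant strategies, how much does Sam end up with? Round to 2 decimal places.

For player j, contributing a unit is worthwhile iff 6.3 × (j's share) ≥ 1, i.e. iff j's share is at least 0.1587.
Finn, Uma and Ewa are above the threshold, contributing 23 each; the remaining 4 contribute 0. Total contributed: 69.
Sam keeps 23 and receives 6.3 × 69 × 3/35 = 37.26 from the shared codebase effort, for a payoff of 60.26.

60.26 hours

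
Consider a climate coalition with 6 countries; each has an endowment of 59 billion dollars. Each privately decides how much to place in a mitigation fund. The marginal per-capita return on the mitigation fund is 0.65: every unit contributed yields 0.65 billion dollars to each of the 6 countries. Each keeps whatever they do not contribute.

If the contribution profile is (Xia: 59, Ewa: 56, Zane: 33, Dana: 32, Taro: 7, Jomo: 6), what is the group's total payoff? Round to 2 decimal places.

913.70 billion dollars

Total contributed: 59 + 56 + 33 + 32 + 7 + 6 = 193; total kept: 6 × 59 − 193 = 161.
The mitigation fund pays out 0.65 × 6 × 193 = 752.70 in aggregate.
Group total = 161 + 752.70 = 913.70.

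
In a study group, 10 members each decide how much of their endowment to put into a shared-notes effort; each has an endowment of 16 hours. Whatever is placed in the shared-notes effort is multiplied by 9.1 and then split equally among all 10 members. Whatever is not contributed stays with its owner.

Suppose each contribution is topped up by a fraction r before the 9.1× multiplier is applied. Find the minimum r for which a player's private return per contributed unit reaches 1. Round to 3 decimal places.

With matching at rate r, one contributed unit becomes (1 + r) in the shared-notes effort and returns 9.1 × (1 + r) / 10 to the contributor.
Setting this equal to 1: 1 + r = 10/9.1 = 1.0989.
So the minimum matching rate is r = 1.0989 − 1 = 0.099.

0.099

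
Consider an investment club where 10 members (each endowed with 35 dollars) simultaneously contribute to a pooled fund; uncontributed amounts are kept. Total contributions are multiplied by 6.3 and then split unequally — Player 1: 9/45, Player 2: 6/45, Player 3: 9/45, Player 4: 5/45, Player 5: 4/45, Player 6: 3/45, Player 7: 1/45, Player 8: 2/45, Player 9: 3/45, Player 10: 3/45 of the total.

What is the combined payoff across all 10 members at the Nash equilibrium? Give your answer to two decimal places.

721.00 dollars

Player j's private return per contributed unit is 6.3 × (j's share). Contributing is weakly dominant for j when that share is at least 1/6.3 = 0.1587, and contributing 0 is dominant otherwise.
The shares above 0.1587 belong to Player 1 and Player 3, contributing 35 each; the remaining 8 contribute 0. Total contributed: 70.
The pooled fund pays out 6.3 × 70 = 441.00 in total (split across the unequal shares, but the aggregate is all that matters for the group sum).
The 8 free-riders keep 35 each, adding 280. Group total = 280 + 441.00 = 721.00.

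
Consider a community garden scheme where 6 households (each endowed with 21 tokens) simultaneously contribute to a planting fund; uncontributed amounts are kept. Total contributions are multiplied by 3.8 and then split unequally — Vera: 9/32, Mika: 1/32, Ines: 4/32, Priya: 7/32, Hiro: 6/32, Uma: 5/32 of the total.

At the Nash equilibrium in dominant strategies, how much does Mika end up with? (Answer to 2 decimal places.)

23.49 tokens

Player j's private return per contributed unit is 3.8 × (j's share). Contributing is weakly dominant for j when that share is at least 1/3.8 = 0.2632, and contributing 0 is dominant otherwise.
Only Vera (9/32) clears that bar, contributing 21; the remaining 5 contribute 0. Total contributed: 21.
Mika keeps 21 and receives 3.8 × 21 × 1/32 = 2.49 from the planting fund, for a payoff of 23.49.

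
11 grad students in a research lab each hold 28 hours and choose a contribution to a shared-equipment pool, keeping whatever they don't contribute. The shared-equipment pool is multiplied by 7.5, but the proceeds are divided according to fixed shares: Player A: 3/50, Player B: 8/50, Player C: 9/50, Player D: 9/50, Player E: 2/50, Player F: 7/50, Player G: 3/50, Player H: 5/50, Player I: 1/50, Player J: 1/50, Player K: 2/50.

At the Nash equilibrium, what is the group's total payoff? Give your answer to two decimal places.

1036.00 hours

Each unit j contributes comes back to j as 7.5 × (j's share), so j prefers to contribute only if that share exceeds 1/7.5 = 0.1333; otherwise keeping the unit dominates.
Player B, Player C, Player D and Player F are above the threshold, contributing 28 each; the remaining 7 contribute 0. Total contributed: 112.
The shared-equipment pool pays out 7.5 × 112 = 840.00 in total (split across the unequal shares, but the aggregate is all that matters for the group sum).
The 7 free-riders keep 28 each, adding 196. Group total = 196 + 840.00 = 1036.00.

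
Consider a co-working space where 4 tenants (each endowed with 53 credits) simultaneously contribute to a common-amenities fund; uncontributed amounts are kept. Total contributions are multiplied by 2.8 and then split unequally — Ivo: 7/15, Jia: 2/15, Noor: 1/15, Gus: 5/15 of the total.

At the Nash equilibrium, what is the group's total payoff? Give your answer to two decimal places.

307.40 credits

Player j's private return per contributed unit is 2.8 × (j's share). Contributing is weakly dominant for j when that share is at least 1/2.8 = 0.3571, and contributing 0 is dominant otherwise.
Ivo alone (share 7/15) is above the threshold, contributing 53; the remaining 3 contribute 0. Total contributed: 53.
The common-amenities fund pays out 2.8 × 53 = 148.40 in total (split across the unequal shares, but the aggregate is all that matters for the group sum).
The 3 free-riders keep 53 each, adding 159. Group total = 159 + 148.40 = 307.40.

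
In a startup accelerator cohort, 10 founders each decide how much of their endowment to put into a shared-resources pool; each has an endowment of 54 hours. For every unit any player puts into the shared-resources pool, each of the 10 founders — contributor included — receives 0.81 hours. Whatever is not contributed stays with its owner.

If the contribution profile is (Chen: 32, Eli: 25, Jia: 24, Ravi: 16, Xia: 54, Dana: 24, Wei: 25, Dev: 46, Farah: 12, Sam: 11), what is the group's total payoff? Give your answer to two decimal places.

Total contributed: 32 + 25 + 24 + 16 + 54 + 24 + 25 + 46 + 12 + 11 = 269; total kept: 10 × 54 − 269 = 271.
The shared-resources pool pays out 0.81 × 10 × 269 = 2178.90 in aggregate.
Group total = 271 + 2178.90 = 2449.90.

2449.90 hours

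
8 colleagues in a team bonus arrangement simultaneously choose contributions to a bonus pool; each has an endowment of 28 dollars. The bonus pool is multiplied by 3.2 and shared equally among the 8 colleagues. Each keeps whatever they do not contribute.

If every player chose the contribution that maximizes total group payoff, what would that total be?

Each contributed unit returns 3.200 to the group as a whole (0.4000 to each of 8 players), which exceeds 1, so the social optimum is full contribution: group total = 3.200 × 224 = 716.80.

716.80 dollars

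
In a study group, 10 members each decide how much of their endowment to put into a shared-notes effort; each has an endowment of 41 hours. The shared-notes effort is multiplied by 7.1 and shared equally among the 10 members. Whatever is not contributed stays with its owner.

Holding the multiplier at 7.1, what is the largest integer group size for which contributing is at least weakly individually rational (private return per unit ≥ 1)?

7

Private return per unit is 7.1/(group size), which is ≥ 1 whenever the group size is ≤ 7.1.
The largest such integer is 7.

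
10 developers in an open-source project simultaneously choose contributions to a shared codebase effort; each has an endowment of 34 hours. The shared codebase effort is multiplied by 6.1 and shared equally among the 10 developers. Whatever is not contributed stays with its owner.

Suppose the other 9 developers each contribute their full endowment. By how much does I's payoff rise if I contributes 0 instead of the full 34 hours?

13.26 hours

Switching from a contribution of 34 to 0 lets I keep an extra 34 hours, but lowers the shared codebase effort by 34, which costs I their own share of that drop: 6.1/10 × 34 = 20.74.
Net gain = 34 − 20.74 = 13.26. The private return per contributed unit (0.6100) is below 1, so free-riding is indeed the best response regardless of what the others do.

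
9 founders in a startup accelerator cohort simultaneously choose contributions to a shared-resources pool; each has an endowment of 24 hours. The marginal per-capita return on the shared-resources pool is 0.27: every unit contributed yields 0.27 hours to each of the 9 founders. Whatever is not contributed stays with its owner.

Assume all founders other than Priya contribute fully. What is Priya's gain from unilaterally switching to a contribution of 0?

Switching from a contribution of 24 to 0 lets Priya keep an extra 24 hours, but lowers the shared-resources pool by 24, which costs Priya their own share of that drop: 0.27 × 24 = 6.48.
Net gain = 24 − 6.48 = 17.52. The private return per contributed unit (0.27) is below 1, so free-riding is indeed the best response regardless of what the others do.

17.52 hours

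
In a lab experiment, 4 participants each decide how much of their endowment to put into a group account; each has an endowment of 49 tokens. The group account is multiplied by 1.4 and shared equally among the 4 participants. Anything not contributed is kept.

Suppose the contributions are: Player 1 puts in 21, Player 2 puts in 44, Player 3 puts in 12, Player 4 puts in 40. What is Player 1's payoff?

68.95 tokens

Total contributed: 21 + 44 + 12 + 40 = 117.
Each receives 1.4 × 117 / 4 = 40.95 from the group account.
Player 1 keeps 49 − 21 = 28, so Player 1's payoff is 28 + 40.95 = 68.95.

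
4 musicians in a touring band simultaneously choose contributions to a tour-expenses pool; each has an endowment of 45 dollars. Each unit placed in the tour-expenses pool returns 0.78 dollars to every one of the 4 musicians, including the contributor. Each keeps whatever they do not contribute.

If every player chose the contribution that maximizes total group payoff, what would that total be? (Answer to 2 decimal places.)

561.60 dollars

Each contributed unit returns 3.120 to the group as a whole (0.78 to each of 4 players), which exceeds 1, so the social optimum is full contribution: group total = 3.120 × 180 = 561.60.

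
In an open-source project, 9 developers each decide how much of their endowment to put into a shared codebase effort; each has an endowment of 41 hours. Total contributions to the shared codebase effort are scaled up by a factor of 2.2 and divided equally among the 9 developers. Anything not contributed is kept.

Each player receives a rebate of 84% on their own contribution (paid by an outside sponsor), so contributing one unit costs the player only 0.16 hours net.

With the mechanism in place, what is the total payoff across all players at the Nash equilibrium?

With the mechanism, a contributed unit returns (2.2/9) / 0.16 = 1.5278 per unit of net cost to the contributor — now above 1 — so contributing fully is weakly dominant for every player.
So the Nash equilibrium is full contribution by all 9; the group earns 9 × (41 × 0.84 + 2.2 × 41) = 1121.76.

1121.76 hours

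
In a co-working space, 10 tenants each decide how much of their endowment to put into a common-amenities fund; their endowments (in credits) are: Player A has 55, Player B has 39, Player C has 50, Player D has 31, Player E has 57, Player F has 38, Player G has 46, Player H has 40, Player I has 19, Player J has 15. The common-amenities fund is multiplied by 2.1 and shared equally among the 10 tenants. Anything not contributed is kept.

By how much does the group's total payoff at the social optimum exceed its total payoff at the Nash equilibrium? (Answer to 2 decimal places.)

429.00 credits

The private return per contributed unit is 2.1/10 = 0.2100 < 1 for every player regardless of endowment, so the Nash equilibrium is zero contribution and the group total is Σ E_j = 55 + 39 + 50 + 31 + 57 + 38 + 46 + 40 + 19 + 15 = 390.
Each contributed unit returns 2.100 to the group, so the social optimum is full contribution by everyone: group total = 2.100 × 390 = 819.00.
Efficiency loss = (2.100 − 1) × 390 = 429.00.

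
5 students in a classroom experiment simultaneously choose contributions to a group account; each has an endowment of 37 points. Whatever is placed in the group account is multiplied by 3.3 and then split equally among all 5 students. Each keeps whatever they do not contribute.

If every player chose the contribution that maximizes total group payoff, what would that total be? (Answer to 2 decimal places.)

Each contributed unit returns 3.300 to the group as a whole (0.6600 to each of 5 players), which exceeds 1, so the social optimum is full contribution: group total = 3.300 × 185 = 610.50.

610.50 points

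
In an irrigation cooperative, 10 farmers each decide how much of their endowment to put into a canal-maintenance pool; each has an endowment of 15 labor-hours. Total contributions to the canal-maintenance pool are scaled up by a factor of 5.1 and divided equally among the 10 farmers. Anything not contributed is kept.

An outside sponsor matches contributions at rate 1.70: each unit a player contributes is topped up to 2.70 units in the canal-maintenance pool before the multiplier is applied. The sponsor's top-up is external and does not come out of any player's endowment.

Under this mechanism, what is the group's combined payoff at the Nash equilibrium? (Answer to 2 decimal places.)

With the mechanism, a contributed unit returns 5.1 × 2.70 / 10 = 1.3770 per unit of net cost to the contributor — now above 1 — so contributing fully is weakly dominant for every player.
At the Nash equilibrium everyone contributes 15. Group total payoff = 5.1 × 2.70 × 150 = 2065.50.

2065.50 labor-hours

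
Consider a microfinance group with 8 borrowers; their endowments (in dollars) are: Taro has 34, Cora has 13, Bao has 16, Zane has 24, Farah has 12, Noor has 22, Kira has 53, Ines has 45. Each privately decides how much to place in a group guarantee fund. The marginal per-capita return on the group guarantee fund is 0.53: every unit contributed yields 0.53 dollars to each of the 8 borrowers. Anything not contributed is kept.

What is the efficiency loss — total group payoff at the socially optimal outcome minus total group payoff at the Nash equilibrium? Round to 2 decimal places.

The private return per contributed unit is 0.53 < 1 for everyone, so the Nash equilibrium is zero contribution and the group total is Σ E_j = 34 + 13 + 16 + 24 + 12 + 22 + 53 + 45 = 219.
Each contributed unit returns 4.240 to the group, so the social optimum is full contribution by everyone: group total = 4.240 × 219 = 928.56.
Efficiency loss = (4.240 − 1) × 219 = 709.56.

709.56 dollars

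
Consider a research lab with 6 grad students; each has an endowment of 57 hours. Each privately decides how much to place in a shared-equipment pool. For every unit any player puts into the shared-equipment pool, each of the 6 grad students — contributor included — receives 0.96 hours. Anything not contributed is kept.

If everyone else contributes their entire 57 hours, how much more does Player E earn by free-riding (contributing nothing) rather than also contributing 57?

Switching from a contribution of 57 to 0 lets Player E keep an extra 57 hours, but lowers the shared-equipment pool by 57, which costs Player E their own share of that drop: 0.96 × 57 = 54.72.
Net gain = 57 − 54.72 = 2.28. The private return per contributed unit (0.96) is below 1, so free-riding is indeed the best response regardless of what the others do.

2.28 hours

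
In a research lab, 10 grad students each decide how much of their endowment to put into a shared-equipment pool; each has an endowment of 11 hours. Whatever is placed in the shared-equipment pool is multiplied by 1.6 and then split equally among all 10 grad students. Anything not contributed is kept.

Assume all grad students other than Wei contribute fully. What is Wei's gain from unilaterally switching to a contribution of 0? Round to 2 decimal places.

9.24 hours

Switching from a contribution of 11 to 0 lets Wei keep an extra 11 hours, but lowers the shared-equipment pool by 11, which costs Wei their own share of that drop: 1.6/10 × 11 = 1.76.
Net gain = 11 − 1.76 = 9.24. The private return per contributed unit (0.1600) is below 1, so free-riding is indeed the best response regardless of what the others do.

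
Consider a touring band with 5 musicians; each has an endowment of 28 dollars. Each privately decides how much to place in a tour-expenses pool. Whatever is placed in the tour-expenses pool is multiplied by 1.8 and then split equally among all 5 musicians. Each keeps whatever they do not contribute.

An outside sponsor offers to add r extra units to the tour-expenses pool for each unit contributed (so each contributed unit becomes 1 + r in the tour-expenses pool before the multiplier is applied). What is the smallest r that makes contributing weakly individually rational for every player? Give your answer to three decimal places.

With matching at rate r, one contributed unit becomes (1 + r) in the tour-expenses pool and returns 1.8 × (1 + r) / 5 to the contributor.
Setting this equal to 1: 1 + r = 5/1.8 = 2.7778.
So the minimum matching rate is r = 2.7778 − 1 = 1.778.

1.778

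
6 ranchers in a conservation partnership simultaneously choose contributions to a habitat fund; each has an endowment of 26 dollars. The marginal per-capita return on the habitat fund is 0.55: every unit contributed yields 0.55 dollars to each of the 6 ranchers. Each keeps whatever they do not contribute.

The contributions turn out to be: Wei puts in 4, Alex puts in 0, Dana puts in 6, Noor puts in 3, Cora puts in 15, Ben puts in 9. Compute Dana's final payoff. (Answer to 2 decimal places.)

40.35 dollars

Total contributed: 4 + 0 + 6 + 3 + 15 + 9 = 37.
Each receives 0.55 × 37 = 20.35 from the habitat fund.
Dana keeps 26 − 6 = 20, so Dana's payoff is 20 + 20.35 = 40.35.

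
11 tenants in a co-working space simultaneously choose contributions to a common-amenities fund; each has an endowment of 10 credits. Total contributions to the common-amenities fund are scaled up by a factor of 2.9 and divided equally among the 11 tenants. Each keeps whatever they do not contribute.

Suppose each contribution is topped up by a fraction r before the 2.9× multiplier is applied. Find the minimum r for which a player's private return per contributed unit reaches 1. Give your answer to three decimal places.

2.793

With matching at rate r, one contributed unit becomes (1 + r) in the common-amenities fund and returns 2.9 × (1 + r) / 11 to the contributor.
Setting this equal to 1: 1 + r = 11/2.9 = 3.7931.
So the minimum matching rate is r = 3.7931 − 1 = 2.793.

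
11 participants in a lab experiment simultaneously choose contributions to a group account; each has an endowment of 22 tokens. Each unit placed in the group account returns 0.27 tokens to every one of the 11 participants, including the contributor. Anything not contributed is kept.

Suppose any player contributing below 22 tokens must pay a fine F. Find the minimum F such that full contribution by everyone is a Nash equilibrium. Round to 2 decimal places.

16.06 tokens

Given the others contribute fully, the best deviation is to contribute 0 (any partial contribution still incurs the fine and gives up units whose private return 0.27 is below 1).
Deviating from 22 to 0 saves 22 tokens but forfeits the deviator's share of the drop in the group account: 0.27 × 22 = 5.94.
So the deviation gain is 22 − 5.94 = 16.06, and the fine must be at least 16.06 tokens to wipe it out.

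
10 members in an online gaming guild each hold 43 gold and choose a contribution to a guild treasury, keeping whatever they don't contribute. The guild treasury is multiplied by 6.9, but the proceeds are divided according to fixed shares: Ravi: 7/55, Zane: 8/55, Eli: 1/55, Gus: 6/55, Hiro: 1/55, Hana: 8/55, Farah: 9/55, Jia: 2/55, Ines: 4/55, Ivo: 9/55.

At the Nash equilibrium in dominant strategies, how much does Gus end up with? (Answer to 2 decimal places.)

Each unit j contributes comes back to j as 6.9 × (j's share), so j prefers to contribute only if that share exceeds 1/6.9 = 0.1449; otherwise keeping the unit dominates.
Zane, Hana, Farah and Ivo clear that bar, contributing 43 each; the remaining 6 contribute 0. Total contributed: 172.
Gus keeps 43 and receives 6.9 × 172 × 6/55 = 129.47 from the guild treasury, for a payoff of 172.47.

172.47 gold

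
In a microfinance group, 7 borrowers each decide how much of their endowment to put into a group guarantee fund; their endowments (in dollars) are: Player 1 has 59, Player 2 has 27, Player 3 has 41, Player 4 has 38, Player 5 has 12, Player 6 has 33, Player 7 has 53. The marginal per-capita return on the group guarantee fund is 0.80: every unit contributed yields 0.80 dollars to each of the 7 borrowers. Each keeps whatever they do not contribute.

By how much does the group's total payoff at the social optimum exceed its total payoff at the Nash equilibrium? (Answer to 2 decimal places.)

1209.80 dollars

The private return per contributed unit is 0.80 < 1 for everyone, so the Nash equilibrium is zero contribution and the group total is Σ E_j = 59 + 27 + 41 + 38 + 12 + 33 + 53 = 263.
Each contributed unit returns 5.600 to the group, so the social optimum is full contribution by everyone: group total = 5.600 × 263 = 1472.80.
Efficiency loss = (5.600 − 1) × 263 = 1209.80.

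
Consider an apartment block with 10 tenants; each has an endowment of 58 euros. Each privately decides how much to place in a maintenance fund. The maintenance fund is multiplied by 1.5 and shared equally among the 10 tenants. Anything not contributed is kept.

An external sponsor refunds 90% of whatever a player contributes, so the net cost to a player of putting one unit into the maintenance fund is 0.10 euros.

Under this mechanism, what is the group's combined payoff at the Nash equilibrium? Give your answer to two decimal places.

Under the mechanism each unit contributed yields (1.5/10) / 0.10 = 1.5000 back to its contributor per unit of net cost, which exceeds 1, making full contribution the dominant choice for everyone.
At the Nash equilibrium everyone contributes 58. Group total payoff = 10 × (58 × 0.90 + 1.5 × 58) = 1392.00.

1392.00 euros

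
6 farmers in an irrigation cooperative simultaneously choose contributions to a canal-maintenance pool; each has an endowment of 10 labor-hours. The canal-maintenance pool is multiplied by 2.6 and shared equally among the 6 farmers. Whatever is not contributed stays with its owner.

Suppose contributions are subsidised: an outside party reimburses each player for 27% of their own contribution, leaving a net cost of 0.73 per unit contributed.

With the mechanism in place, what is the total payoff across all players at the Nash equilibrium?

60.00 labor-hours

The effective private return is (2.6/6) / 0.73 = 0.5936, which is still under 1, so the mechanism doesn't change anyone's dominant strategy: zero contribution.
Everyone keeps their endowment and the group total is 6 × 10 = 60.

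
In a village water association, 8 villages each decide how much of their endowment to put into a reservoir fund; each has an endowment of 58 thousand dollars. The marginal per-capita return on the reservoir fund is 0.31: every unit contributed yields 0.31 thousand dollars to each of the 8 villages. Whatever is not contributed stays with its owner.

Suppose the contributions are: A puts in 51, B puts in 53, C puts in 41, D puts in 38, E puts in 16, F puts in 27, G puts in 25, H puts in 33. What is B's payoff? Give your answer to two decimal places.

Total contributed: 51 + 53 + 41 + 38 + 16 + 27 + 25 + 33 = 284.
Each receives 0.31 × 284 = 88.04 from the reservoir fund.
B keeps 58 − 53 = 5, so B's payoff is 5 + 88.04 = 93.04.

93.04 thousand dollars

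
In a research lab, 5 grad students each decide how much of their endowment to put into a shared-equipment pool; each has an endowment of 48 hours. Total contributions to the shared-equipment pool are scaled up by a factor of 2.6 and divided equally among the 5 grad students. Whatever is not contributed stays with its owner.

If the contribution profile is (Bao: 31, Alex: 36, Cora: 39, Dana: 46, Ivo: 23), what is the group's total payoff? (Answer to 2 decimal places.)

520.00 hours

Total contributed: 31 + 36 + 39 + 46 + 23 = 175; total kept: 5 × 48 − 175 = 65.
The shared-equipment pool pays out 2.6 × 175 = 455.00 in aggregate.
Group total = 65 + 455.00 = 520.00.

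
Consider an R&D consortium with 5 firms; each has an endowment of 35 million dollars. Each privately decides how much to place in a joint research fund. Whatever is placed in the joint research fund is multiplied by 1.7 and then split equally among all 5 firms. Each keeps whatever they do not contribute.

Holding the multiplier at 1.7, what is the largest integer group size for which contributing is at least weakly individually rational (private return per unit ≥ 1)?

Private return per unit is 1.7/(group size), which is ≥ 1 whenever the group size is ≤ 1.7.
The largest such integer is 1.

1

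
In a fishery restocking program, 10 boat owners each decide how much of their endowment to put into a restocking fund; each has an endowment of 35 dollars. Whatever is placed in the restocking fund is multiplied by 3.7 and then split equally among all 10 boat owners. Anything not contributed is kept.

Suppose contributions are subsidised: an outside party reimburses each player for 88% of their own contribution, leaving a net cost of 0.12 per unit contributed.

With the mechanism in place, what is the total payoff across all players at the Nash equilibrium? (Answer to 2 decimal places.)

With the mechanism, a contributed unit returns (3.7/10) / 0.12 = 3.0833 per unit of net cost to the contributor — now above 1 — so contributing fully is weakly dominant for every player.
At the Nash equilibrium everyone contributes 35. Group total payoff = 10 × (35 × 0.88 + 3.7 × 35) = 1603.00.

1603.00 dollars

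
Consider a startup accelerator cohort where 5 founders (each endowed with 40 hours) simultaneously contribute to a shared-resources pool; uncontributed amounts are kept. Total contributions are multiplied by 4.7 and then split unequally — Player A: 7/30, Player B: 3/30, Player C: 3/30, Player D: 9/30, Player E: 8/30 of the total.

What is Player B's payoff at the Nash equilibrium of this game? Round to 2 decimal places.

Player j's private return per contributed unit is 4.7 × (j's share). Contributing is weakly dominant for j when that share is at least 1/4.7 = 0.2128, and contributing 0 is dominant otherwise.
The shares above 0.2128 belong to Player A, Player D and Player E, contributing 40 each; the remaining 2 contribute 0. Total contributed: 120.
Player B keeps 40 and receives 4.7 × 120 × 3/30 = 56.40 from the shared-resources pool, for a payoff of 96.40.

96.40 hours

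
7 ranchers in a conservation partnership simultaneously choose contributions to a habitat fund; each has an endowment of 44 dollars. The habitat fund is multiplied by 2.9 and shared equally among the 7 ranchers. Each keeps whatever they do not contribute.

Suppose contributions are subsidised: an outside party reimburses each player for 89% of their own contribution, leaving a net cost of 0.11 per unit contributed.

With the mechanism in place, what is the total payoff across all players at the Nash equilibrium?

With the mechanism, a contributed unit returns (2.9/7) / 0.11 = 3.7662 per unit of net cost to the contributor — now above 1 — so contributing fully is weakly dominant for every player.
At the Nash equilibrium everyone contributes 44. Group total payoff = 7 × (44 × 0.89 + 2.9 × 44) = 1167.32.

1167.32 dollars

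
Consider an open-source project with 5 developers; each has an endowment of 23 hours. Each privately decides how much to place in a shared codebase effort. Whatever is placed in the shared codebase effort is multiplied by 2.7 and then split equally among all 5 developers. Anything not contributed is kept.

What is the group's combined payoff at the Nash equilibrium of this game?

Each contributed unit returns 2.7/5 = 0.5400 to its contributor — below 1 — so contributing 0 is dominant for every player. At the Nash equilibrium everyone keeps their 23, and the group total is 5 × 23 = 115.

115.00 hours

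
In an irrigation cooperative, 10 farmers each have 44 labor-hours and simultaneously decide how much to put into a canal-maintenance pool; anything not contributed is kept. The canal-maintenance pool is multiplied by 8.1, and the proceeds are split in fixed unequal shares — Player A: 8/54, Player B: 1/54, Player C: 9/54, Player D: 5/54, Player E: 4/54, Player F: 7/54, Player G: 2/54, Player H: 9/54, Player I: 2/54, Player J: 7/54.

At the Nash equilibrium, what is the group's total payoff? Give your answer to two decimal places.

2002.00 labor-hours

A player with share s gets back 8.1·s per unit contributed, so full contribution is dominant for anyone with s > 1/8.1 = 0.1235 and zero contribution is dominant for anyone below.
The shares above 0.1235 belong to Player A, Player C, Player F, Player H and Player J, contributing 44 each; the remaining 5 contribute 0. Total contributed: 220.
The canal-maintenance pool pays out 8.1 × 220 = 1782.00 in total (split across the unequal shares, but the aggregate is all that matters for the group sum).
The 5 free-riders keep 44 each, adding 220. Group total = 220 + 1782.00 = 2002.00.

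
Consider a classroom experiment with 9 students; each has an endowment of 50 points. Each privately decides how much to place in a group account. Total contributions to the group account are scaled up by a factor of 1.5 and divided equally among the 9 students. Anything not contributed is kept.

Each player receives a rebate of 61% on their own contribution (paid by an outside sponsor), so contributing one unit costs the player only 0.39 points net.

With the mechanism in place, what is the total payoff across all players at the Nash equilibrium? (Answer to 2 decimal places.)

450.00 points

The effective private return is (1.5/9) / 0.39 = 0.4274, which is still under 1, so the mechanism doesn't change anyone's dominant strategy: zero contribution.
Everyone keeps their endowment and the group total is 9 × 50 = 450.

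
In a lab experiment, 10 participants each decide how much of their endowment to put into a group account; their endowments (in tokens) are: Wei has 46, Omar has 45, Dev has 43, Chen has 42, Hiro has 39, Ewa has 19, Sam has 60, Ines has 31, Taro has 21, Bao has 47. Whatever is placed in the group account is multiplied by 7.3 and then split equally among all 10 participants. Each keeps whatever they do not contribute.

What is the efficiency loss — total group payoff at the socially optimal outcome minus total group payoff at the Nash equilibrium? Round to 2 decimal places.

The private return per contributed unit is 7.3/10 = 0.7300 < 1 for every player regardless of endowment, so the Nash equilibrium is zero contribution and the group total is Σ E_j = 46 + 45 + 43 + 42 + 39 + 19 + 60 + 31 + 21 + 47 = 393.
Each contributed unit returns 7.300 to the group, so the social optimum is full contribution by everyone: group total = 7.300 × 393 = 2868.90.
Efficiency loss = (7.300 − 1) × 393 = 2475.90.

2475.90 tokens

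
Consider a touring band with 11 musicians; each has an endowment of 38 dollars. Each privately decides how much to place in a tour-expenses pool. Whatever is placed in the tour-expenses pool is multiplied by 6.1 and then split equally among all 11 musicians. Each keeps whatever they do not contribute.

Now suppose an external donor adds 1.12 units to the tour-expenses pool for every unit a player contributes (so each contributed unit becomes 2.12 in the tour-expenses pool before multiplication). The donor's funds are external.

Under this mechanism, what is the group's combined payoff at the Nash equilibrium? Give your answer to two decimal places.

5405.58 dollars

The effective private return per unit is now 6.1 × 2.12 / 11 = 1.1756 > 1, so every player's dominant strategy flips to full contribution.
So the Nash equilibrium is full contribution by all 11; the group earns 6.1 × 2.12 × 418 = 5405.58.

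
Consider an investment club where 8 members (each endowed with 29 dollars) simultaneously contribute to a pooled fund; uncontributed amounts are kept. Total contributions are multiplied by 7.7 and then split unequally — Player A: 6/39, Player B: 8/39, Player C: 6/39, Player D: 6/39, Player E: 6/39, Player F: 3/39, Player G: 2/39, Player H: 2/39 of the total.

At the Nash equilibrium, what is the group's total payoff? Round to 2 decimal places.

A player with share s gets back 7.7·s per unit contributed, so full contribution is dominant for anyone with s > 1/7.7 = 0.1299 and zero contribution is dominant for anyone below.
The shares above 0.1299 belong to Player A, Player B, Player C, Player D and Player E, contributing 29 each; the remaining 3 contribute 0. Total contributed: 145.
The pooled fund pays out 7.7 × 145 = 1116.50 in total (split across the unequal shares, but the aggregate is all that matters for the group sum).
The 3 free-riders keep 29 each, adding 87. Group total = 87 + 1116.50 = 1203.50.

1203.50 dollars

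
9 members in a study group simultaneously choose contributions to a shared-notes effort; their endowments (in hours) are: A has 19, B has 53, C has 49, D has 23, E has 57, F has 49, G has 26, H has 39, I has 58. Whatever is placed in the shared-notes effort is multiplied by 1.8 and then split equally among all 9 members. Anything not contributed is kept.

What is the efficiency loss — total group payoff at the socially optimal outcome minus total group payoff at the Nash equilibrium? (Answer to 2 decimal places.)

The private return per contributed unit is 1.8/9 = 0.2000 < 1 for every player regardless of endowment, so the Nash equilibrium is zero contribution and the group total is Σ E_j = 19 + 53 + 49 + 23 + 57 + 49 + 26 + 39 + 58 = 373.
Each contributed unit returns 1.800 to the group, so the social optimum is full contribution by everyone: group total = 1.800 × 373 = 671.40.
Efficiency loss = (1.800 − 1) × 373 = 298.40.

298.40 hours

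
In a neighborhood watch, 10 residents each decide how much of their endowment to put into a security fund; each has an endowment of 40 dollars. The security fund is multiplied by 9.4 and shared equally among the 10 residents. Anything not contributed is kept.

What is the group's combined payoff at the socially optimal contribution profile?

Each contributed unit returns 9.400 to the group as a whole (0.9400 to each of 10 players), which exceeds 1, so the social optimum is full contribution: group total = 9.400 × 400 = 3760.00.

3760.00 dollars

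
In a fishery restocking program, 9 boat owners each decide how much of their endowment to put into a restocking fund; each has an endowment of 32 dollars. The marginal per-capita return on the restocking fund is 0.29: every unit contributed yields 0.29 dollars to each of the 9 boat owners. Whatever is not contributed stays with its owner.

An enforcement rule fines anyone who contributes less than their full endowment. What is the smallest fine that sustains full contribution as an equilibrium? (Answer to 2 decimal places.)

22.72 dollars

Given the others contribute fully, the best deviation is to contribute 0 (any partial contribution still incurs the fine and gives up units whose private return 0.29 is below 1).
Deviating from 32 to 0 saves 32 dollars but forfeits the deviator's share of the drop in the restocking fund: 0.29 × 32 = 9.28.
So the deviation gain is 32 − 9.28 = 22.72, and the fine must be at least 22.72 dollars to wipe it out.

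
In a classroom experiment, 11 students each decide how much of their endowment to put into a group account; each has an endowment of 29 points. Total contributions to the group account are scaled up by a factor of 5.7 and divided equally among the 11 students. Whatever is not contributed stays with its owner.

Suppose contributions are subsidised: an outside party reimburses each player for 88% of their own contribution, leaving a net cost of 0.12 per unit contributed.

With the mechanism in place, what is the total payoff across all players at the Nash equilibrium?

The effective private return per unit is now (5.7/11) / 0.12 = 4.3182 > 1, so every player's dominant strategy flips to full contribution.
So the Nash equilibrium is full contribution by all 11; the group earns 11 × (29 × 0.88 + 5.7 × 29) = 2099.02.

2099.02 points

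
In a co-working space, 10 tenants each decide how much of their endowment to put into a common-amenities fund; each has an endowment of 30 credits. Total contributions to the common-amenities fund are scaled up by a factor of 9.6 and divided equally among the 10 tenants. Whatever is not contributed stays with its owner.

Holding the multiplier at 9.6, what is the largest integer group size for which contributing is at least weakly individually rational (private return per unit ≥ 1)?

Private return per unit is 9.6/(group size), which is ≥ 1 whenever the group size is ≤ 9.6.
The largest such integer is 9.

9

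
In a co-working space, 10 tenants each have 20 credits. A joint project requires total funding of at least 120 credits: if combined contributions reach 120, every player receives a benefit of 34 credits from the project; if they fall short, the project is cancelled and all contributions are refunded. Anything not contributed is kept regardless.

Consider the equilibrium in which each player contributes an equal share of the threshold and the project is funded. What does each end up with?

42 credits

Equal share of the threshold: 120/10 = 12.
At this profile no one gains by cutting their contribution: any cut drops the total below 120, the project is cancelled, contributions are refunded, and the deviator ends with 20, which is less than 20 − 12 + 34 = 42. Contributing more than 12 just wastes the excess. So contributing exactly 12 is a best response.
Each player's payoff: 20 − 12 + 34 = 42.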